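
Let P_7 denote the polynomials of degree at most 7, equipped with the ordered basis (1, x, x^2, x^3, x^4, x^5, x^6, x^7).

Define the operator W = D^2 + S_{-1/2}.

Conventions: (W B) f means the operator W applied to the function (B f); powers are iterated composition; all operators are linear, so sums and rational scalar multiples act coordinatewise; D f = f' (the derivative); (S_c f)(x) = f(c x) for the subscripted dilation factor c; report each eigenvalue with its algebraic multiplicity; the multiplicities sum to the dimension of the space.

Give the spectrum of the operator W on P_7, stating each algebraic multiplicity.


image of 1: 1
image of x: -(1/2)x
image of x^2: (1/4)x^2 + 2
image of x^3: -(1/8)x^3 + 6x
image of x^4: (1/16)x^4 + 12x^2
image of x^5: -(1/32)x^5 + 20x^3
image of x^6: (1/64)x^6 + 30x^4
image of x^7: -(1/128)x^7 + 42x^5
the matrix is upper triangular; its diagonal is (1, -1/2, 1/4, -1/8, 1/16, -1/32, 1/64, -1/128)
for a triangular matrix the eigenvalues are the diagonal entries, with algebraic multiplicity their repetition count

λ = -1/2 (multiplicity 1), λ = -1/8 (multiplicity 1), λ = -1/32 (multiplicity 1), λ = -1/128 (multiplicity 1), λ = 1/64 (multiplicity 1), λ = 1/16 (multiplicity 1), λ = 1/4 (multiplicity 1), λ = 1 (multiplicity 1)


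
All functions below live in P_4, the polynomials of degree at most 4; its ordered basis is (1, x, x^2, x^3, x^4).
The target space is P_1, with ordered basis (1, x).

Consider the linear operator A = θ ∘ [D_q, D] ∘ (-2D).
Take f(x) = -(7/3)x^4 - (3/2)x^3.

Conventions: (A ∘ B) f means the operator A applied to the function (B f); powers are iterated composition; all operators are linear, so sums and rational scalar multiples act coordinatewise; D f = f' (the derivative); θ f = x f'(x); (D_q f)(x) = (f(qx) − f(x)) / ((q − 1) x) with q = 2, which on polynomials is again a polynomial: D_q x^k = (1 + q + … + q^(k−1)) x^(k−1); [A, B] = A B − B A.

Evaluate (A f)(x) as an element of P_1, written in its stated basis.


the image equals g(x) = -(280/3)x

D f = -(28/3)x^3 - (9/2)x^2
(-2D) f = (56/3)x^3 + 9x^2
D (-2D) f = 56x^2 + 18x
D_q D (-2D) f = 168x + 18
D_q (-2D) f = (392/3)x^2 + 27x
D D_q (-2D) f = (784/3)x + 27
[D_q, D] (-2D) f = -(280/3)x - 9
θ [D_q, D] (-2D) f = -(280/3)x


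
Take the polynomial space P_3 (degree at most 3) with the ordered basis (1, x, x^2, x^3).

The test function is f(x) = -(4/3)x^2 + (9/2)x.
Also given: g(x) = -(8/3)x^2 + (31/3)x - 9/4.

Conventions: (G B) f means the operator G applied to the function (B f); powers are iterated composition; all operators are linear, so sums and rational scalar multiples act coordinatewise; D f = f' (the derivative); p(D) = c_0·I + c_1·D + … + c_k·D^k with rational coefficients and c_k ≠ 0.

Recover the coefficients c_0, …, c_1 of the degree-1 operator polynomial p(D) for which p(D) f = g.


D^0 f = -(4/3)x^2 + (9/2)x
D^1 f = -(8/3)x + 9/2
matching coefficients of g against c_0 f + c_1 Df + … from the top degree down determines the c_i
solution: c_0 = 2, c_1 = -1/2

p(D) = 2·I − (1/2)·D, i.e. c_0 = 2, c_1 = -1/2


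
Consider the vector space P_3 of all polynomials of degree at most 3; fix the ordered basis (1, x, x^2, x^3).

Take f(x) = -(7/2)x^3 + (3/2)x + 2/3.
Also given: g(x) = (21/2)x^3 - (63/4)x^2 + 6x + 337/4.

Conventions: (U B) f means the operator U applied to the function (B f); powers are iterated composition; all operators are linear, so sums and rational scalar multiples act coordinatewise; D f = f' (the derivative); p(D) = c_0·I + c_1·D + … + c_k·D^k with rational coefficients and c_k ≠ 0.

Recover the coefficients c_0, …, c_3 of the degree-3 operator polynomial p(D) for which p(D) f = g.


D^0 f = -(7/2)x^3 + (3/2)x + 2/3
D^1 f = -(21/2)x^2 + 3/2
D^2 f = -21x
D^3 f = -21
matching coefficients of g against c_0 f + c_1 Df + … from the top degree down determines the c_i
solution: c_0 = -3, c_1 = 3/2, c_2 = -1/2, c_3 = -4

p(D) = -3·I + (3/2)·D − (1/2)·D^2 − 4·D^3, i.e. c_0 = -3, c_1 = 3/2, c_2 = -1/2, c_3 = -4


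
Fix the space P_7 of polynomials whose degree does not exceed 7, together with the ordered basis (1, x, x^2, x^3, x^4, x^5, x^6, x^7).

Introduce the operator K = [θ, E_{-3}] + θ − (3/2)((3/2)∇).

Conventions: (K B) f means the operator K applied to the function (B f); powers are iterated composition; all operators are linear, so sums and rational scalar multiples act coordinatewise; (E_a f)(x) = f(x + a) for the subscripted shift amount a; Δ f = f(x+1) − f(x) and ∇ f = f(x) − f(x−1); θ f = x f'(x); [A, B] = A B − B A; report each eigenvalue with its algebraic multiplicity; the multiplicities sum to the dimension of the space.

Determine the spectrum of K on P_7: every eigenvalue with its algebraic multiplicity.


λ = 0 (multiplicity 1), λ = 1 (multiplicity 1), λ = 2 (multiplicity 1), λ = 3 (multiplicity 1), λ = 4 (multiplicity 1), λ = 5 (multiplicity 1), λ = 6 (multiplicity 1), λ = 7 (multiplicity 1)

image of 1: 0
image of x: x + 3/4
image of x^2: 2x^2 + (3/2)x - 63/4
image of x^3: 3x^3 + (9/4)x^2 - (189/4)x + 315/4
image of x^4: 4x^4 + 3x^3 - (189/2)x^2 + 315x - 1287/4
image of x^5: 5x^5 + (15/4)x^4 - (315/2)x^3 + (1575/2)x^2 - (6435/4)x + 4851/4
image of x^6: 6x^6 + (9/2)x^5 - (945/4)x^4 + 1575x^3 - (19305/4)x^2 + (14553/2)x - 17487/4
image of x^7: 7x^7 + (21/4)x^6 - (1323/4)x^5 + (11025/4)x^4 - (45045/4)x^3 + (101871/4)x^2 - (122409/4)x + 61227/4
the matrix is upper triangular; its diagonal is (0, 1, 2, 3, 4, 5, 6, 7)
for a triangular matrix the eigenvalues are the diagonal entries, with algebraic multiplicity their repetition count


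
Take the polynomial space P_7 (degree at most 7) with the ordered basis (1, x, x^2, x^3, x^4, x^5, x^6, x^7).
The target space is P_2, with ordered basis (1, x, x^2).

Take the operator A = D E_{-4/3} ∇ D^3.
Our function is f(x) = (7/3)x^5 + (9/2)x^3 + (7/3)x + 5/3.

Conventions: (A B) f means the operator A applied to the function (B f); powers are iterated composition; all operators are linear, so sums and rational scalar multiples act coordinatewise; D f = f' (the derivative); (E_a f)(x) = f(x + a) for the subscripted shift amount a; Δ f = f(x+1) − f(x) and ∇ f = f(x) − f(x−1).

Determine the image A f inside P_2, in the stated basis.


D f = (35/3)x^4 + (27/2)x^2 + 7/3
D D f = (140/3)x^3 + 27x
D D D f = 140x^2 + 27
∇ D^3 f = 280x - 140
E_{-4/3} ∇ D^3 f = 280x - 1540/3
D E_{-4/3} ∇ D^3 f = 280

the result is g(x) = 280


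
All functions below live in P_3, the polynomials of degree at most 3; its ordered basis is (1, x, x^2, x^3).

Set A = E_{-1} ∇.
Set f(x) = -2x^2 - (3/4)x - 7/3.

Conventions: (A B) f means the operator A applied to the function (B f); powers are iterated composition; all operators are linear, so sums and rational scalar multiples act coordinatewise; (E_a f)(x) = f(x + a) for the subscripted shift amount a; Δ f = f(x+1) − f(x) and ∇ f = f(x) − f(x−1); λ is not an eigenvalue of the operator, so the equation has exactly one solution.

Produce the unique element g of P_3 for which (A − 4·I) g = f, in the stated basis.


write g with unknown coordinates in the stated basis and equate coefficients in (A − 4·I) g = f
solving from the highest basis element down gives g = (1/2)x^2 + (7/16)x + 61/192
check: A g = x - 17/16
so A g − 4·g = -2x^2 - (3/4)x - 7/3 = f ✓

the image equals g(x) = (1/2)x^2 + (7/16)x + 61/192


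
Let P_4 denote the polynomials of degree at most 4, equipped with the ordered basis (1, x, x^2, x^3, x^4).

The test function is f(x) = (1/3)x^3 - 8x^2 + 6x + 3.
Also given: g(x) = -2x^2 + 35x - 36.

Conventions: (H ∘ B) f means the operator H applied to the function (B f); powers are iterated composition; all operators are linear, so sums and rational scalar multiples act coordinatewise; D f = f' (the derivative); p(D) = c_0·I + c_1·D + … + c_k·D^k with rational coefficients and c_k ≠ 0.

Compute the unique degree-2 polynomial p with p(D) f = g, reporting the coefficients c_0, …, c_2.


D^0 f = (1/3)x^3 - 8x^2 + 6x + 3
D^1 f = x^2 - 16x + 6
D^2 f = 2x - 16
matching coefficients of g against c_0 f + c_1 Df + … from the top degree down determines the c_i
solution: c_0 = 0, c_1 = -2, c_2 = 3/2

c_0 = 0, c_1 = -2, c_2 = 3/2


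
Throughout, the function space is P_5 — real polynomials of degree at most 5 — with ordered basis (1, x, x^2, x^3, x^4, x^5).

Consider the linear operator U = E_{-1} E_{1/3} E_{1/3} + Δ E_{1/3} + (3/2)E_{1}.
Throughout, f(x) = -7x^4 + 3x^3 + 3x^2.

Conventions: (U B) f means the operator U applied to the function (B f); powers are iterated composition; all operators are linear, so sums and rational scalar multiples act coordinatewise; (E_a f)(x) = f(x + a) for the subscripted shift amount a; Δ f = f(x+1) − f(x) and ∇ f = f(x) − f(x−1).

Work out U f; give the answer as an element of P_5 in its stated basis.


g(x) = -(35/2)x^4 - (319/6)x^3 - (332/3)x^2 - (3445/54)x - 1847/162

E_{1/3} f = -7x^4 - (19/3)x^3 + (4/3)x^2 + (53/27)x + 29/81
E_{1/3} E_{1/3} f = -7x^4 - (47/3)x^3 - (29/3)x^2 - (8/27)x + 68/81
E_{-1} E_{1/3} E_{1/3} f = -7x^4 + (37/3)x^3 - (14/3)x^2 + (1/27)x + 11/81
E_{1/3} f = -7x^4 - (19/3)x^3 + (4/3)x^2 + (53/27)x + 29/81
Δ E_{1/3} f = -28x^3 - 61x^2 - (133/3)x - 271/27
E_{1} f = -7x^4 - 25x^3 - 30x^2 - 13x - 1
((3/2)E_{1}) f = -(21/2)x^4 - (75/2)x^3 - 45x^2 - (39/2)x - 3/2
(E_{-1} E_{1/3} E_{1/3} + Δ E_{1/3} + (3/2)E_{1}) f = -(35/2)x^4 - (319/6)x^3 - (332/3)x^2 - (3445/54)x - 1847/162


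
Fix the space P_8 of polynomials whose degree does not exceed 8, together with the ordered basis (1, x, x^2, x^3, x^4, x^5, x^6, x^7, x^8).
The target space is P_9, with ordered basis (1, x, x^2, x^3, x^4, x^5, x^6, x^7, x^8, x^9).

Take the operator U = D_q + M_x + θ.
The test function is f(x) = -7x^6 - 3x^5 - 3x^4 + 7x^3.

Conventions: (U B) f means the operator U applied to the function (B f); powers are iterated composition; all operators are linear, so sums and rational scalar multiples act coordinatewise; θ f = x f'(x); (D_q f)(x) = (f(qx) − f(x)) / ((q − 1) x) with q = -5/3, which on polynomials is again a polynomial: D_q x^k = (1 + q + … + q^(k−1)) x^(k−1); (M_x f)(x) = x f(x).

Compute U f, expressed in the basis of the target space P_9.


g(x) = -7x^7 - 45x^6 + (8660/243)x^5 - (556/27)x^4 + (257/9)x^3 + (133/9)x^2

D_q f = (13034/243)x^5 - (421/27)x^4 + (68/9)x^3 + (133/9)x^2
M_x f = -7x^7 - 3x^6 - 3x^5 + 7x^4
θ f = -42x^6 - 15x^5 - 12x^4 + 21x^3
(D_q + M_x + θ) f = -7x^7 - 45x^6 + (8660/243)x^5 - (556/27)x^4 + (257/9)x^3 + (133/9)x^2


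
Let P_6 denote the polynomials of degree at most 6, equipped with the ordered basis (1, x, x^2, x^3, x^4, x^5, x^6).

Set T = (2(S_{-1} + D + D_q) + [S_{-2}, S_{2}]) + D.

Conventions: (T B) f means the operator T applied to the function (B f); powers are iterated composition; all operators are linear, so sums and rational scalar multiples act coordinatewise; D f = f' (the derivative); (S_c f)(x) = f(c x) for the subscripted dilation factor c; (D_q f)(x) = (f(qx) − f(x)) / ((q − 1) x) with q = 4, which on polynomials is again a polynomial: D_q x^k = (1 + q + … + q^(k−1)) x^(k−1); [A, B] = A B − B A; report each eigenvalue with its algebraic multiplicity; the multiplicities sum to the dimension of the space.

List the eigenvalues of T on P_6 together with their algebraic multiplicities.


λ = -2 (multiplicity 3), λ = 2 (multiplicity 4)

image of 1: 2
image of x: -2x + 5
image of x^2: 2x^2 + 16x
image of x^3: -2x^3 + 51x^2
image of x^4: 2x^4 + 182x^3
image of x^5: -2x^5 + 697x^4
image of x^6: 2x^6 + 2748x^5
the matrix is upper triangular; its diagonal is (2, -2, 2, -2, 2, -2, 2)
for a triangular matrix the eigenvalues are the diagonal entries, with algebraic multiplicity their repetition count


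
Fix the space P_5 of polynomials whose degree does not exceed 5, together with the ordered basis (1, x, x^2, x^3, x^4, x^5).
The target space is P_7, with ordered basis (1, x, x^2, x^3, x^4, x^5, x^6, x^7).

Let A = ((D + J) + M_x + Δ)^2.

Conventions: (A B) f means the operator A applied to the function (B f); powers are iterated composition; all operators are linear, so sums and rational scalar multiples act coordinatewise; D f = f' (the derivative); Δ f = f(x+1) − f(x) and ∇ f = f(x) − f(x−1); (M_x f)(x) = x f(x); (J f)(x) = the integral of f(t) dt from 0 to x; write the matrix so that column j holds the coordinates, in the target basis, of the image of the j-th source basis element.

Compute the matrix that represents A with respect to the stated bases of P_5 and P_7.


image of 1: 3x^2 + 4
image of x: 2x^3 + 10x + 3/2
image of x^2: (5/3)x^4 + 14x^2 + 6x + 28/3
image of x^3: (3/2)x^5 + 18x^3 + 12x^2 + 31x + 53/4
image of x^4: (7/5)x^6 + 22x^4 + 20x^3 + 66x^2 + 56x + 116/5
image of x^5: (4/3)x^7 + 26x^5 + 30x^4 + (350/3)x^3 + 145x^2 + 119x + 247/6
each image's coordinates form column j of the matrix

the matrix is [[4, 3/2, 28/3, 53/4, 116/5, 247/6]; [0, 10, 6, 31, 56, 119]; [3, 0, 14, 12, 66, 145]; [0, 2, 0, 18, 20, 350/3]; [0, 0, 5/3, 0, 22, 30]; [0, 0, 0, 3/2, 0, 26]; [0, 0, 0, 0, 7/5, 0]; [0, 0, 0, 0, 0, 4/3]] (rows listed top to bottom)


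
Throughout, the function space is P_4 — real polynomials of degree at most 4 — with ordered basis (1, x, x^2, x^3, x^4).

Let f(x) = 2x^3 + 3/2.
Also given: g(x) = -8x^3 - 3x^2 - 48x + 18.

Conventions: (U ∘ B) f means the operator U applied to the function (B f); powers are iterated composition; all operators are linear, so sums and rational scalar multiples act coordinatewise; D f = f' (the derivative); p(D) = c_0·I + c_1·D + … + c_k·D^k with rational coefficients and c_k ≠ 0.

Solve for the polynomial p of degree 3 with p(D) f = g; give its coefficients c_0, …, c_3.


D^0 f = 2x^3 + 3/2
D^1 f = 6x^2
D^2 f = 12x
D^3 f = 12
matching coefficients of g against c_0 f + c_1 Df + … from the top degree down determines the c_i
solution: c_0 = -4, c_1 = -1/2, c_2 = -4, c_3 = 2

p(D) = -4·I − (1/2)·D − 4·D^2 + 2·D^3, i.e. c_0 = -4, c_1 = -1/2, c_2 = -4, c_3 = 2


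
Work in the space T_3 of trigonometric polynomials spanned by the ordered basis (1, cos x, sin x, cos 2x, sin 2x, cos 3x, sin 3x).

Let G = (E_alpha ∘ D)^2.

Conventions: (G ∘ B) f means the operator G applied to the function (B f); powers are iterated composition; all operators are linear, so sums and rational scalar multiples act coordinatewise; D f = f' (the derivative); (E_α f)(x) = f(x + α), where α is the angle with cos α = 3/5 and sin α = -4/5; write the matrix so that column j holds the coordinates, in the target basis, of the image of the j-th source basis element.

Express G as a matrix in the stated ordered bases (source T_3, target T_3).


the matrix is [[0, 0, 0, 0, 0, 0, 0]; [0, 7/25, 24/25, 0, 0, 0, 0]; [0, -24/25, 7/25, 0, 0, 0, 0]; [0, 0, 0, 2108/625, -1344/625, 0, 0]; [0, 0, 0, 1344/625, 2108/625, 0, 0]; [0, 0, 0, 0, 0, -105777/15625, -92664/15625]; [0, 0, 0, 0, 0, 92664/15625, -105777/15625]] (rows listed top to bottom)

image of 1: 0
image of cos x: (7/25)cos x - (24/25)sin x
image of sin x: (24/25)cos x + (7/25)sin x
image of cos 2x: (2108/625)cos 2x + (1344/625)sin 2x
image of sin 2x: -(1344/625)cos 2x + (2108/625)sin 2x
image of cos 3x: -(105777/15625)cos 3x + (92664/15625)sin 3x
image of sin 3x: -(92664/15625)cos 3x - (105777/15625)sin 3x
each image's coordinates form column j of the matrix


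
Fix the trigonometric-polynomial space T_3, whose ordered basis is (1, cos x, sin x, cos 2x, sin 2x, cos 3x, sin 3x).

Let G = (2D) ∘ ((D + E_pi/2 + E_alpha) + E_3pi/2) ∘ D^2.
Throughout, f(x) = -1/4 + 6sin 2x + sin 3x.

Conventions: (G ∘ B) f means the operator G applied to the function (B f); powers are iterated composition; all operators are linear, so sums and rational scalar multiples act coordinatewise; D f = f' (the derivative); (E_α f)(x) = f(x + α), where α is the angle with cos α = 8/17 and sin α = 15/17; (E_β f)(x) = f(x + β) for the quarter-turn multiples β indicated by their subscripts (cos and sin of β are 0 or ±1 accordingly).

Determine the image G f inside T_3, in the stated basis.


D f = 12cos 2x + 3cos 3x
D D f = -24sin 2x - 9sin 3x
D D^2 f = -48cos 2x - 27cos 3x
E_pi/2 D^2 f = 24sin 2x + 9cos 3x
E_alpha D^2 f = -(5760/289)cos 2x + (3864/289)sin 2x + (4455/4913)cos 3x + (43992/4913)sin 3x
(D + E_pi/2 + E_alpha) D^2 f = -(19632/289)cos 2x + (10800/289)sin 2x - (83979/4913)cos 3x + (43992/4913)sin 3x
E_3pi/2 D^2 f = 24sin 2x - 9cos 3x
((D + E_pi/2 + E_alpha) + E_3pi/2) D^2 f = -(19632/289)cos 2x + (17736/289)sin 2x - (128196/4913)cos 3x + (43992/4913)sin 3x
D ((D + E_pi/2 + E_alpha) + E_3pi/2) D^2 f = (35472/289)cos 2x + (39264/289)sin 2x + (131976/4913)cos 3x + (384588/4913)sin 3x
(2D) ((D + E_pi/2 + E_alpha) + E_3pi/2) D^2 f = (70944/289)cos 2x + (78528/289)sin 2x + (263952/4913)cos 3x + (769176/4913)sin 3x

the result is g(x) = (70944/289)cos 2x + (78528/289)sin 2x + (263952/4913)cos 3x + (769176/4913)sin 3x


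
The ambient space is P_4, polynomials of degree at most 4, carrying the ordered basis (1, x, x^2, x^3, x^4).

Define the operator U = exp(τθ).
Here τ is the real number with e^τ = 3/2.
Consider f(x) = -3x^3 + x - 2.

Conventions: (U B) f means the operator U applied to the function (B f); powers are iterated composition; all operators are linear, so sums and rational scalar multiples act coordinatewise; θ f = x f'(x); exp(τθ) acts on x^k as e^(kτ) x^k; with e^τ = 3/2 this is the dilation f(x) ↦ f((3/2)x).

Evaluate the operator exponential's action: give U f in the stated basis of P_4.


g(x) = -(81/8)x^3 + (3/2)x - 2

exp(τθ) x^k = e^(kτ) x^k; with e^τ = 3/2 this sends x^k to (3/2)^k x^k
x ↦ 3/2 x
x^3 ↦ 27/8 x^3
applying this coordinatewise to f: exp(τθ) f = -(81/8)x^3 + (3/2)x - 2


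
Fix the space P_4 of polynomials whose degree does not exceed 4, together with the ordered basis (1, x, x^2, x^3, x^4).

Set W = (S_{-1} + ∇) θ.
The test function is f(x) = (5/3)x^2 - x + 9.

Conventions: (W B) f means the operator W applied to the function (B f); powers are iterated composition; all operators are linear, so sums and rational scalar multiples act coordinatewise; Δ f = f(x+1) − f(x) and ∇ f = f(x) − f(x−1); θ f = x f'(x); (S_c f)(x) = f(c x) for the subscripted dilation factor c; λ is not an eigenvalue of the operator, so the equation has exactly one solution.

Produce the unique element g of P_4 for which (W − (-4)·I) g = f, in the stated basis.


write g with unknown coordinates in the stated basis and equate coefficients in (W − (-4)·I) g = f
solving from the highest basis element down gives g = (5/18)x^2 - (19/27)x + 277/108
check: W g = (5/9)x^2 + (49/27)x - 34/27
so W g − (-4)·g = (5/3)x^2 - x + 9 = f ✓

g(x) = (5/18)x^2 - (19/27)x + 277/108


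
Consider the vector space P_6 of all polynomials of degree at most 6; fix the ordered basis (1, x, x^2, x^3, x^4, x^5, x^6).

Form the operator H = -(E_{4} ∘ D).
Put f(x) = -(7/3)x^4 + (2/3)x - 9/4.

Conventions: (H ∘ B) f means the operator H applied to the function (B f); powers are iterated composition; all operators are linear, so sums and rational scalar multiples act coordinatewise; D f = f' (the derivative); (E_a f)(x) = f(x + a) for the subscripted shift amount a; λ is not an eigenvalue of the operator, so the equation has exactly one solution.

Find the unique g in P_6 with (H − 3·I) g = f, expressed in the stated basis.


g(x) = (7/9)x^4 - (28/27)x^3 - (308/27)x^2 - (2762/81)x - 7039/972

write g with unknown coordinates in the stated basis and equate coefficients in (H − 3·I) g = f
solving from the highest basis element down gives g = (7/9)x^4 - (28/27)x^3 - (308/27)x^2 - (2762/81)x - 7039/972
check: H g = -(28/9)x^3 - (308/9)x^2 - (2744/27)x - 1942/81
so H g − 3·g = -(7/3)x^4 + (2/3)x - 9/4 = f ✓


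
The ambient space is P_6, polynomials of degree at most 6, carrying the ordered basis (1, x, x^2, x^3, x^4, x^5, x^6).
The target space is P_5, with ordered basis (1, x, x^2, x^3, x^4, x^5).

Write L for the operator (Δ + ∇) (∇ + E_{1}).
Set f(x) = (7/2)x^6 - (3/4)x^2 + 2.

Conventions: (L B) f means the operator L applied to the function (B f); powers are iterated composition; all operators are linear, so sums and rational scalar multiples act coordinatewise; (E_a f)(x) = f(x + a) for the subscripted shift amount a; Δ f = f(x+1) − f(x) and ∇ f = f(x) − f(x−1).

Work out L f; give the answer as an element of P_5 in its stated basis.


g(x) = 42x^5 + 420x^4 + 140x^3 + 1680x^2 + 39x + 442

∇ f = 21x^5 - (105/2)x^4 + 70x^3 - (105/2)x^2 + (39/2)x - 11/4
E_{1} f = (7/2)x^6 + 21x^5 + (105/2)x^4 + 70x^3 + (207/4)x^2 + (39/2)x + 19/4
(∇ + E_{1}) f = (7/2)x^6 + 42x^5 + 140x^3 - (3/4)x^2 + 39x + 2
Δ (∇ + E_{1}) f = 21x^5 + (525/2)x^4 + 490x^3 + (1785/2)x^2 + (1299/2)x + 895/4
∇ (∇ + E_{1}) f = 21x^5 + (315/2)x^4 - 350x^3 + (1575/2)x^2 - (1221/2)x + 873/4
(Δ + ∇) (∇ + E_{1}) f = 42x^5 + 420x^4 + 140x^3 + 1680x^2 + 39x + 442


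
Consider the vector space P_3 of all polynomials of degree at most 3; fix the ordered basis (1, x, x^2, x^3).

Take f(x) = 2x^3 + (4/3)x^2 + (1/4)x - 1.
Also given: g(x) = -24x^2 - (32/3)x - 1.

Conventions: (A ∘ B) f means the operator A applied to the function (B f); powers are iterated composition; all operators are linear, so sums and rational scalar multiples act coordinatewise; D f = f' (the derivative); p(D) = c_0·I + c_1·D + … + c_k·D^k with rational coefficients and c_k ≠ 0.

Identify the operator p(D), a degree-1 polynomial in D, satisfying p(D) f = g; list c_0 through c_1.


p(D) = -4·D, i.e. c_0 = 0, c_1 = -4

D^0 f = 2x^3 + (4/3)x^2 + (1/4)x - 1
D^1 f = 6x^2 + (8/3)x + 1/4
matching coefficients of g against c_0 f + c_1 Df + … from the top degree down determines the c_i
solution: c_0 = 0, c_1 = -4


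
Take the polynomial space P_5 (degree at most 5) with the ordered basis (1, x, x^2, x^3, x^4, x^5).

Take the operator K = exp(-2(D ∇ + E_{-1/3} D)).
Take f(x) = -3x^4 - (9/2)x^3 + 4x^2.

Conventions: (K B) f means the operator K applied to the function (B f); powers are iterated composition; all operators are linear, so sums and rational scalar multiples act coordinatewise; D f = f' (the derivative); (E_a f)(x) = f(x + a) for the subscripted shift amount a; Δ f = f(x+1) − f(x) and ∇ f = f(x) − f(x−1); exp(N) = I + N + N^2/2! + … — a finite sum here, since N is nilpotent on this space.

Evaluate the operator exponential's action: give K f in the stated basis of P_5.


order-1 term: 24x^3 + 75x^2 - 44x - 104/9
order-2 term: -72x^2 - 246x + 8
order-3 term: 96x + 228
order-4 term: -48
the series for exp(-2(D ∇ + E_{-1/3} D)) f terminates at order 4
exp(-2(D ∇ + E_{-1/3} D)) f = -3x^4 + (39/2)x^3 + 7x^2 - 194x + 1588/9

g(x) = -3x^4 + (39/2)x^3 + 7x^2 - 194x + 1588/9


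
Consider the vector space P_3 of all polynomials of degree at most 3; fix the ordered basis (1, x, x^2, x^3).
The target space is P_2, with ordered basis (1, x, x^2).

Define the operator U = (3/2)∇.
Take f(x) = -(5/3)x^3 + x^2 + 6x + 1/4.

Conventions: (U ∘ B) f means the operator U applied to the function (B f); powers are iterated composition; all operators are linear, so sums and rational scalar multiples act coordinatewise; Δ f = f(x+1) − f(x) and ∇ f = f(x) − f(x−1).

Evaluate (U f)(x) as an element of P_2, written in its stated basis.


the result is g(x) = -(15/2)x^2 + (21/2)x + 5

∇ f = -5x^2 + 7x + 10/3
((3/2)∇) f = -(15/2)x^2 + (21/2)x + 5


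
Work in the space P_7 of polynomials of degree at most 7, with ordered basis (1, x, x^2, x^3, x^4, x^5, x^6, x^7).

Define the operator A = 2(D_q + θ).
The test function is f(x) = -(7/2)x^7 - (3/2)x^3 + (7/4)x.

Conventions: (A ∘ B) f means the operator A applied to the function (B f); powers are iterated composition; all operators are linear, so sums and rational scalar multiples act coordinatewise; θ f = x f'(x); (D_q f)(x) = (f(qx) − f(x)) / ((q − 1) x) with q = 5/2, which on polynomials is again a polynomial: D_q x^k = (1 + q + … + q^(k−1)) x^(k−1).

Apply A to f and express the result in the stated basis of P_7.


D_q f = -(181993/128)x^6 - (117/8)x^2 + 7/4
θ f = -(49/2)x^7 - (9/2)x^3 + (7/4)x
(D_q + θ) f = -(49/2)x^7 - (181993/128)x^6 - (9/2)x^3 - (117/8)x^2 + (7/4)x + 7/4
(2(D_q + θ)) f = -49x^7 - (181993/64)x^6 - 9x^3 - (117/4)x^2 + (7/2)x + 7/2

the result is g(x) = -49x^7 - (181993/64)x^6 - 9x^3 - (117/4)x^2 + (7/2)x + 7/2


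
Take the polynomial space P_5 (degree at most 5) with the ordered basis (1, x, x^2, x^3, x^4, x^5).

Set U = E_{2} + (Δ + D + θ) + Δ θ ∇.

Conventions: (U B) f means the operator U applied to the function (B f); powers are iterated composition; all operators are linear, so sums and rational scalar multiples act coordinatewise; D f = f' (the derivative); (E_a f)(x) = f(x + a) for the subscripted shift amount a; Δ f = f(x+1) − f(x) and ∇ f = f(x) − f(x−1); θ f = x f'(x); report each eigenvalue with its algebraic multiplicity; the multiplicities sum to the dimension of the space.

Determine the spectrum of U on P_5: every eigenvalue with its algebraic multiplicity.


image of 1: 1
image of x: 2x + 4
image of x^2: 3x^2 + 8x + 7
image of x^3: 4x^3 + 12x^2 + 27x + 12
image of x^4: 5x^4 + 16x^3 + 66x^2 + 48x + 21
image of x^5: 6x^5 + 20x^4 + 130x^3 + 120x^2 + 115x + 38
the matrix is upper triangular; its diagonal is (1, 2, 3, 4, 5, 6)
for a triangular matrix the eigenvalues are the diagonal entries, with algebraic multiplicity their repetition count

λ = 1 (multiplicity 1), λ = 2 (multiplicity 1), λ = 3 (multiplicity 1), λ = 4 (multiplicity 1), λ = 5 (multiplicity 1), λ = 6 (multiplicity 1)


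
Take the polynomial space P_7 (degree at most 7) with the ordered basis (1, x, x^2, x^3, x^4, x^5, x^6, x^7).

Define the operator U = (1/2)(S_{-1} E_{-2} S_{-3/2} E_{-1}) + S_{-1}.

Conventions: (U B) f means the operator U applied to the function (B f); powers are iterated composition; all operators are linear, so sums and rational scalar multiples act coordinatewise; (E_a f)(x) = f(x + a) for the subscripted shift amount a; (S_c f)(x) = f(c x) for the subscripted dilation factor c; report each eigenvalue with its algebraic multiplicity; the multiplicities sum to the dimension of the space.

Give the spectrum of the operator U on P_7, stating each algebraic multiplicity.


image of 1: 3/2
image of x: -(1/4)x + 1
image of x^2: (17/8)x^2 + 3x + 2
image of x^3: (11/16)x^3 + (27/4)x^2 + 9x + 4
image of x^4: (113/32)x^4 + (27/2)x^3 + 27x^2 + 24x + 8
image of x^5: (179/64)x^5 + (405/16)x^4 + (135/2)x^3 + 90x^2 + 60x + 16
image of x^6: (857/128)x^6 + (729/16)x^5 + (1215/8)x^4 + 270x^3 + 270x^2 + 144x + 32
image of x^7: (1931/256)x^7 + (5103/64)x^6 + (5103/16)x^5 + (2835/4)x^4 + 945x^3 + 756x^2 + 336x + 64
the matrix is upper triangular; its diagonal is (3/2, -1/4, 17/8, 11/16, 113/32, 179/64, 857/128, 1931/256)
for a triangular matrix the eigenvalues are the diagonal entries, with algebraic multiplicity their repetition count

λ = -1/4 (multiplicity 1), λ = 11/16 (multiplicity 1), λ = 3/2 (multiplicity 1), λ = 17/8 (multiplicity 1), λ = 179/64 (multiplicity 1), λ = 113/32 (multiplicity 1), λ = 857/128 (multiplicity 1), λ = 1931/256 (multiplicity 1)


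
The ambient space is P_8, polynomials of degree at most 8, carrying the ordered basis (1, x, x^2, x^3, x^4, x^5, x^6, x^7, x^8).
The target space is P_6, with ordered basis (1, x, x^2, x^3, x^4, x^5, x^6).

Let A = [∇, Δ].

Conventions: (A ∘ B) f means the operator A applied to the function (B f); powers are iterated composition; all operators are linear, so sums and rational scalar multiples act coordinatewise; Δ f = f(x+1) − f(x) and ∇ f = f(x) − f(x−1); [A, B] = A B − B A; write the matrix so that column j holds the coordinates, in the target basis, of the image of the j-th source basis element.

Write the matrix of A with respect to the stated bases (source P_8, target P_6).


image of 1: 0
image of x: 0
image of x^2: 0
image of x^3: 0
image of x^4: 0
image of x^5: 0
image of x^6: 0
image of x^7: 0
image of x^8: 0
each image's coordinates form column j of the matrix

the matrix is [[0, 0, 0, 0, 0, 0, 0, 0, 0]; [0, 0, 0, 0, 0, 0, 0, 0, 0]; [0, 0, 0, 0, 0, 0, 0, 0, 0]; [0, 0, 0, 0, 0, 0, 0, 0, 0]; [0, 0, 0, 0, 0, 0, 0, 0, 0]; [0, 0, 0, 0, 0, 0, 0, 0, 0]; [0, 0, 0, 0, 0, 0, 0, 0, 0]] (rows listed top to bottom)


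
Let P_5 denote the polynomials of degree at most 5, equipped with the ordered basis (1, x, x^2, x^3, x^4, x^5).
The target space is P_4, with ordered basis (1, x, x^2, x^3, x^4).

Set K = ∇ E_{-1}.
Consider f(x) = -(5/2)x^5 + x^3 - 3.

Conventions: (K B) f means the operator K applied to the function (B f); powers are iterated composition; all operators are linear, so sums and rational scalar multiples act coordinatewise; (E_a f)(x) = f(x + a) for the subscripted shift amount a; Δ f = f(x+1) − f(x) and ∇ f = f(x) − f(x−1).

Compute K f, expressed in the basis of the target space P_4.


E_{-1} f = -(5/2)x^5 + (25/2)x^4 - 24x^3 + 22x^2 - (19/2)x - 3/2
∇ E_{-1} f = -(25/2)x^4 + 75x^3 - 172x^2 + (357/2)x - 141/2

the image equals g(x) = -(25/2)x^4 + 75x^3 - 172x^2 + (357/2)x - 141/2


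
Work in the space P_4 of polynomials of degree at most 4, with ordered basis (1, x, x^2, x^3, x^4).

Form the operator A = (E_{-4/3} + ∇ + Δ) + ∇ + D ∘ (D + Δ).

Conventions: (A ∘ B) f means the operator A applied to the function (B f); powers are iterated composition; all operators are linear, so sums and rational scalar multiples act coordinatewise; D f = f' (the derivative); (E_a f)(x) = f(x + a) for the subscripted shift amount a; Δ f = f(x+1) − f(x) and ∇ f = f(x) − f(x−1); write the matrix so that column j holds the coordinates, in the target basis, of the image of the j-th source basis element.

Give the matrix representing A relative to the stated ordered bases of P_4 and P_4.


image of 1: 1
image of x: x + 5/3
image of x^2: x^2 + (10/3)x + 43/9
image of x^3: x^3 + 5x^2 + (43/3)x + 98/27
image of x^4: x^4 + (20/3)x^3 + (86/3)x^2 + (392/27)x + 499/81
each image's coordinates form column j of the matrix

the matrix is [[1, 5/3, 43/9, 98/27, 499/81]; [0, 1, 10/3, 43/3, 392/27]; [0, 0, 1, 5, 86/3]; [0, 0, 0, 1, 20/3]; [0, 0, 0, 0, 1]] (rows listed top to bottom)


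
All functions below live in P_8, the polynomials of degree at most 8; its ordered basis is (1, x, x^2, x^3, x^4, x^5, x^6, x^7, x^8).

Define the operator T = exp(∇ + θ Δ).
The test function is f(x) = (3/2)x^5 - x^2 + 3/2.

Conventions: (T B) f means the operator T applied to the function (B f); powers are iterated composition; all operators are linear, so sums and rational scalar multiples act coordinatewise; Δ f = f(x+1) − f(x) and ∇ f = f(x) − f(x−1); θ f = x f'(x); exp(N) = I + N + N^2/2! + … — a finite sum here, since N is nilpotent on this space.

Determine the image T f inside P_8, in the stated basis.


the result is g(x) = (3/2)x^5 + (75/2)x^4 + 330x^3 + (2383/2)x^2 + 1466x + 443/4

order-1 term: (75/2)x^4 + 30x^3 + 45x^2 - 4x + 5/2
order-2 term: 300x^3 + (495/2)x^2 + 240x - 113/4
order-3 term: 900x^2 + 330x + 195/2
order-4 term: 900x - 285/2
order-5 term: 180
the series for exp(∇ + θ Δ) f terminates at order 5
exp(∇ + θ Δ) f = (3/2)x^5 + (75/2)x^4 + 330x^3 + (2383/2)x^2 + 1466x + 443/4


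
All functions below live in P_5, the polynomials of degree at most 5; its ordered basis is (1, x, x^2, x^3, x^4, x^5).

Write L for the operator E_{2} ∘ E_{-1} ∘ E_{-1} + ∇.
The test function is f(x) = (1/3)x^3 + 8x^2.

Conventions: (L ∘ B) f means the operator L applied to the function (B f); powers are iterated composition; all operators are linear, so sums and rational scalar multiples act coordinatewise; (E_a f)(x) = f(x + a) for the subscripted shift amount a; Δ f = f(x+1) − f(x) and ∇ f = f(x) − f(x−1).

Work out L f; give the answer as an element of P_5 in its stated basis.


the result is g(x) = (1/3)x^3 + 9x^2 + 15x - 23/3

E_{-1} f = (1/3)x^3 + 7x^2 - 15x + 23/3
E_{-1} E_{-1} f = (1/3)x^3 + 6x^2 - 28x + 88/3
E_{2} E_{-1} E_{-1} f = (1/3)x^3 + 8x^2
∇ f = x^2 + 15x - 23/3
(E_{2} ∘ E_{-1} ∘ E_{-1} + ∇) f = (1/3)x^3 + 9x^2 + 15x - 23/3


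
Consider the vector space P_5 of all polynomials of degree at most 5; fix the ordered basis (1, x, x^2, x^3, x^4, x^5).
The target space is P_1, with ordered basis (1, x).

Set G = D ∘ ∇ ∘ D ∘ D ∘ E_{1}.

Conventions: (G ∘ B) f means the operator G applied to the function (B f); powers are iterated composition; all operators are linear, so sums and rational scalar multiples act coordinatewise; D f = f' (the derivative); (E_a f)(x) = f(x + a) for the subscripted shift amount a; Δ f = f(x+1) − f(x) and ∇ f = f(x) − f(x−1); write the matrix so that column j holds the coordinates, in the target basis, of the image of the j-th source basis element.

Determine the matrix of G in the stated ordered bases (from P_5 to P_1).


the matrix is [[0, 0, 0, 0, 24, 60]; [0, 0, 0, 0, 0, 120]] (rows listed top to bottom)

image of 1: 0
image of x: 0
image of x^2: 0
image of x^3: 0
image of x^4: 24
image of x^5: 120x + 60
each image's coordinates form column j of the matrix


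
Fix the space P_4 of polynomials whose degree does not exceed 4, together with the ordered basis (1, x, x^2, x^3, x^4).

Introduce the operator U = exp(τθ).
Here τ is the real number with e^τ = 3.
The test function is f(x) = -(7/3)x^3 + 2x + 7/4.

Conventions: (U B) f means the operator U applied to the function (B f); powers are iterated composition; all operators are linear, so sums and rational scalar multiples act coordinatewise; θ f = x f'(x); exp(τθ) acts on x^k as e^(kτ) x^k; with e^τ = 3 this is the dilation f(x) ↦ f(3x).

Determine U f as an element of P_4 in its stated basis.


exp(τθ) x^k = e^(kτ) x^k; with e^τ = 3 this sends x^k to 3^k x^k
x ↦ 3 x
x^3 ↦ 27 x^3
applying this coordinatewise to f: exp(τθ) f = -63x^3 + 6x + 7/4

the result is g(x) = -63x^3 + 6x + 7/4


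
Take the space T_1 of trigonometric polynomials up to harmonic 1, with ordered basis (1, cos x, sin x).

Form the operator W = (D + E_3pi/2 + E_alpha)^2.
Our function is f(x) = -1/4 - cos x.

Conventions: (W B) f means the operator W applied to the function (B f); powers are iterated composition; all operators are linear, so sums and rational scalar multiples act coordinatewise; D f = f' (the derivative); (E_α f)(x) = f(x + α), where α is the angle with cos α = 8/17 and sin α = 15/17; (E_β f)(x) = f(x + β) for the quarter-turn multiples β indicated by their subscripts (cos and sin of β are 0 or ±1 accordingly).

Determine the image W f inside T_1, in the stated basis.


the image equals g(x) = -1 + (161/289)cos x + (240/289)sin x

D f = sin x
E_3pi/2 f = -1/4 - sin x
E_alpha f = -1/4 - (8/17)cos x + (15/17)sin x
(D + E_3pi/2 + E_alpha) f = -1/2 - (8/17)cos x + (15/17)sin x
D (D + E_3pi/2 + E_alpha) f = (15/17)cos x + (8/17)sin x
E_3pi/2 (D + E_3pi/2 + E_alpha) f = -1/2 - (15/17)cos x - (8/17)sin x
E_alpha (D + E_3pi/2 + E_alpha) f = -1/2 + (161/289)cos x + (240/289)sin x
(D + E_3pi/2 + E_alpha) (D + E_3pi/2 + E_alpha) f = -1 + (161/289)cos x + (240/289)sin x


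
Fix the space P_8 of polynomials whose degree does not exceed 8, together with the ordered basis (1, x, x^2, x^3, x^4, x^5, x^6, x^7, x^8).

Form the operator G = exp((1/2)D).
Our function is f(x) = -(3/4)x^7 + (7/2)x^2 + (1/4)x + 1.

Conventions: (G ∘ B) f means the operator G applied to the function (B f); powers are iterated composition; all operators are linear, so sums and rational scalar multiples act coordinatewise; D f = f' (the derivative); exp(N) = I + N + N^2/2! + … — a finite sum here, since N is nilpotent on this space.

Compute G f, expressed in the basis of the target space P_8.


the result is g(x) = -(3/4)x^7 - (21/8)x^6 - (63/16)x^5 - (105/32)x^4 - (105/64)x^3 + (385/128)x^2 + (939/256)x + 1021/512

order-1 term: -(21/8)x^6 + (7/2)x + 1/8
order-2 term: -(63/16)x^5 + 7/8
order-3 term: -(105/32)x^4
order-4 term: -(105/64)x^3
order-5 term: -(63/128)x^2
order-6 term: -(21/256)x
order-7 term: -3/512
the series for exp((1/2)D) f terminates at order 7
exp((1/2)D) f = -(3/4)x^7 - (21/8)x^6 - (63/16)x^5 - (105/32)x^4 - (105/64)x^3 + (385/128)x^2 + (939/256)x + 1021/512


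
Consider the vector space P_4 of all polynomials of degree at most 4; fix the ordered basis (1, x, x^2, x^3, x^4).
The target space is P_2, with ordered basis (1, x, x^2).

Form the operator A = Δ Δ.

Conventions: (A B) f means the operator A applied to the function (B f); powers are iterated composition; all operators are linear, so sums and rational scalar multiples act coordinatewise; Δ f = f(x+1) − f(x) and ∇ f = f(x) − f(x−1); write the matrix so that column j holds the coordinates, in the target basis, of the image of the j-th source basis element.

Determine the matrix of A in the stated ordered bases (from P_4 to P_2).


the matrix is [[0, 0, 2, 6, 14]; [0, 0, 0, 6, 24]; [0, 0, 0, 0, 12]] (rows listed top to bottom)

image of 1: 0
image of x: 0
image of x^2: 2
image of x^3: 6x + 6
image of x^4: 12x^2 + 24x + 14
each image's coordinates form column j of the matrix


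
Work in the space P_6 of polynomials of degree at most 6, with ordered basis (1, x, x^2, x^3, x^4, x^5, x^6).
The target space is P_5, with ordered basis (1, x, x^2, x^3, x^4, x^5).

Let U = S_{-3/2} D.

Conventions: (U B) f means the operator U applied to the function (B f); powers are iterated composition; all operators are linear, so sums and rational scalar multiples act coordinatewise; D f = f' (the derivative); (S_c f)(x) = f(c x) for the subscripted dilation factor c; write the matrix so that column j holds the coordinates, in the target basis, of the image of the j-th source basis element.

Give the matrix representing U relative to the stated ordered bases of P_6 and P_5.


image of 1: 0
image of x: 1
image of x^2: -3x
image of x^3: (27/4)x^2
image of x^4: -(27/2)x^3
image of x^5: (405/16)x^4
image of x^6: -(729/16)x^5
each image's coordinates form column j of the matrix

the matrix is [[0, 1, 0, 0, 0, 0, 0]; [0, 0, -3, 0, 0, 0, 0]; [0, 0, 0, 27/4, 0, 0, 0]; [0, 0, 0, 0, -27/2, 0, 0]; [0, 0, 0, 0, 0, 405/16, 0]; [0, 0, 0, 0, 0, 0, -729/16]] (rows listed top to bottom)


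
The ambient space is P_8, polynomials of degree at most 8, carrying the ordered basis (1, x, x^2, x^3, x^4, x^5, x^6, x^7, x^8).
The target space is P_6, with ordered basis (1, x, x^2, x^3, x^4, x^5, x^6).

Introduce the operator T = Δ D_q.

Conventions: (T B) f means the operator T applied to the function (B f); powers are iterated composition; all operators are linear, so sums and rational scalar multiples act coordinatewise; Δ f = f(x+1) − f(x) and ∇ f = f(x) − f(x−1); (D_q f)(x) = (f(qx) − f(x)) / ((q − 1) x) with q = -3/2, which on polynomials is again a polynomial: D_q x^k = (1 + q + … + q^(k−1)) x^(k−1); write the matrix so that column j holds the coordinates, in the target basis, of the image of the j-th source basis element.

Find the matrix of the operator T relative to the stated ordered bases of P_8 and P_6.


image of 1: 0
image of x: 0
image of x^2: -1/2
image of x^3: (7/2)x + 7/4
image of x^4: -(39/8)x^2 - (39/8)x - 13/8
image of x^5: (55/4)x^3 + (165/8)x^2 + (55/4)x + 55/16
image of x^6: -(665/32)x^4 - (665/16)x^3 - (665/16)x^2 - (665/32)x - 133/32
image of x^7: (1389/32)x^5 + (6945/64)x^4 + (2315/16)x^3 + (6945/64)x^2 + (1389/32)x + 463/64
image of x^8: -(8827/128)x^6 - (26481/128)x^5 - (44135/128)x^4 - (44135/128)x^3 - (26481/128)x^2 - (8827/128)x - 1261/128
each image's coordinates form column j of the matrix

the matrix is [[0, 0, -1/2, 7/4, -13/8, 55/16, -133/32, 463/64, -1261/128]; [0, 0, 0, 7/2, -39/8, 55/4, -665/32, 1389/32, -8827/128]; [0, 0, 0, 0, -39/8, 165/8, -665/16, 6945/64, -26481/128]; [0, 0, 0, 0, 0, 55/4, -665/16, 2315/16, -44135/128]; [0, 0, 0, 0, 0, 0, -665/32, 6945/64, -44135/128]; [0, 0, 0, 0, 0, 0, 0, 1389/32, -26481/128]; [0, 0, 0, 0, 0, 0, 0, 0, -8827/128]] (rows listed top to bottom)


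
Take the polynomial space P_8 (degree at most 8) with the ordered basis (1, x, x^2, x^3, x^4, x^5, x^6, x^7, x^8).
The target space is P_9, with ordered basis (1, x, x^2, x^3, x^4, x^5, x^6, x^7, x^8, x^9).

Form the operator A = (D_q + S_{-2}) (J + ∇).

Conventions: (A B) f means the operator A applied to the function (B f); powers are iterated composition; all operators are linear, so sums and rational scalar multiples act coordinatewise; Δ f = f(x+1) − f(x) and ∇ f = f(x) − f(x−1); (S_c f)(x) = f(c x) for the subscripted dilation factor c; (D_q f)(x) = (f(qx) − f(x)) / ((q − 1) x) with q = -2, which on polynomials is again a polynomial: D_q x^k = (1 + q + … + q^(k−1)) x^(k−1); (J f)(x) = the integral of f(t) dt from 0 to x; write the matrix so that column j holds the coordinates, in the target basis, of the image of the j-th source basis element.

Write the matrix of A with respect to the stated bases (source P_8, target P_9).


image of 1: -2x + 1
image of x: 2x^2 - (1/2)x + 1
image of x^2: -(8/3)x^3 + x^2 - 4x + 1
image of x^3: 4x^4 - (5/4)x^3 + 12x^2 + 3x - 2
image of x^4: -(32/5)x^5 + (11/5)x^4 - 32x^3 - 12x^2 - 2x + 3
image of x^5: (32/3)x^6 - (7/2)x^5 + 80x^4 + 55x^3 + 10x^2 - 4
image of x^6: -(128/7)x^7 + (43/7)x^6 - 192x^5 - 174x^4 - 85x^3 + 3x + 5
image of x^7: 32x^8 - (85/8)x^7 + 448x^6 + 525x^5 + 329x^4 + 105x^3 - 21x^2 - 7x - 6
image of x^8: -(512/9)x^9 + 19x^8 - 1024x^7 - 1448x^6 - 1204x^5 - 504x^4 - 98x^3 + 56x^2 + 12x + 7
each image's coordinates form column j of the matrix

the matrix is [[1, 1, 1, -2, 3, -4, 5, -6, 7]; [-2, -1/2, -4, 3, -2, 0, 3, -7, 12]; [0, 2, 1, 12, -12, 10, 0, -21, 56]; [0, 0, -8/3, -5/4, -32, 55, -85, 105, -98]; [0, 0, 0, 4, 11/5, 80, -174, 329, -504]; [0, 0, 0, 0, -32/5, -7/2, -192, 525, -1204]; [0, 0, 0, 0, 0, 32/3, 43/7, 448, -1448]; [0, 0, 0, 0, 0, 0, -128/7, -85/8, -1024]; [0, 0, 0, 0, 0, 0, 0, 32, 19]; [0, 0, 0, 0, 0, 0, 0, 0, -512/9]] (rows listed top to bottom)
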